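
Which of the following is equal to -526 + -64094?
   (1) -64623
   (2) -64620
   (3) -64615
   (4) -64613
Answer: 2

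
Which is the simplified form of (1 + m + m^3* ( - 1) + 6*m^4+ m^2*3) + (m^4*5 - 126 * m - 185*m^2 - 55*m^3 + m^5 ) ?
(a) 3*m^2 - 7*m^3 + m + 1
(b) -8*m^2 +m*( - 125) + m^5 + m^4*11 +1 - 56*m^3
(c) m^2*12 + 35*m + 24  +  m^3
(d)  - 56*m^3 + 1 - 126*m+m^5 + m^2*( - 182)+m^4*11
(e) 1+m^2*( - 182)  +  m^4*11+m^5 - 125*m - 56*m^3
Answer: e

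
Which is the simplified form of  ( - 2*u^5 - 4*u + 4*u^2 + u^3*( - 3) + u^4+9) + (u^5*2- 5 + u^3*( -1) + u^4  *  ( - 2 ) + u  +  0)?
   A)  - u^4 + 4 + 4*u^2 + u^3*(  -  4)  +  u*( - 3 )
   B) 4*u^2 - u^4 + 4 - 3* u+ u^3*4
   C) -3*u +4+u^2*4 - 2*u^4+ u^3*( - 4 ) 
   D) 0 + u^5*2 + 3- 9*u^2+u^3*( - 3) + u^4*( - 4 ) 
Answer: A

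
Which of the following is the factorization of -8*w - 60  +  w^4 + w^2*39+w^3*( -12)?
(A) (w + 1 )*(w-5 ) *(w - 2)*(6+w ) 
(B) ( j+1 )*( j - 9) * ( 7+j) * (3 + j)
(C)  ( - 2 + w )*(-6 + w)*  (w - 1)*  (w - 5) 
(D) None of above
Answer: D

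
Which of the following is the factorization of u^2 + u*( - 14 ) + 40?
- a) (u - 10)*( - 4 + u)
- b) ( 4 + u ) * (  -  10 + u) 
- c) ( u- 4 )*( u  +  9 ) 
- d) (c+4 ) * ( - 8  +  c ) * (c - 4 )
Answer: a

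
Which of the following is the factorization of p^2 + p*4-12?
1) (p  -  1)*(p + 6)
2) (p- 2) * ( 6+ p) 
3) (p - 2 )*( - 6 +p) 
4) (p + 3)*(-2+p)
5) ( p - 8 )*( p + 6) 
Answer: 2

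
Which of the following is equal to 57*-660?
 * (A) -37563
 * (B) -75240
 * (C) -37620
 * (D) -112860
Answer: C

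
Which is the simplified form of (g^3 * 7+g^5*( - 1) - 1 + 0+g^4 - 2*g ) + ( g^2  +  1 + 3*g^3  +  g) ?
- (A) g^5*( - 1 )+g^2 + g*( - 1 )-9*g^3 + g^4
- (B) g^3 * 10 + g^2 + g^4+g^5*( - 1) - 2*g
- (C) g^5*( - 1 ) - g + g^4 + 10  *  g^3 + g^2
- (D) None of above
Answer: C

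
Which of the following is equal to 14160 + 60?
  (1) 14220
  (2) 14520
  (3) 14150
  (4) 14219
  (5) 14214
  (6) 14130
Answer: 1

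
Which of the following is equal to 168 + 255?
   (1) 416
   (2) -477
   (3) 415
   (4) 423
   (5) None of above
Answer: 4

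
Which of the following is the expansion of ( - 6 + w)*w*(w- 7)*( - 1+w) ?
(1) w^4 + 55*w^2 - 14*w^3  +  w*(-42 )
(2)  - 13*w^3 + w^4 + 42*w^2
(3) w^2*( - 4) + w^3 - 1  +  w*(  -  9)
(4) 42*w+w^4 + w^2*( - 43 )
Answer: 1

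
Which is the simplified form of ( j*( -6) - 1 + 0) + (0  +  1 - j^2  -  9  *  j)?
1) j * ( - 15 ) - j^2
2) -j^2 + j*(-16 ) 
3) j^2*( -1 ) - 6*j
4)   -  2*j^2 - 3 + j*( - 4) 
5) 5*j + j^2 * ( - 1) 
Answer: 1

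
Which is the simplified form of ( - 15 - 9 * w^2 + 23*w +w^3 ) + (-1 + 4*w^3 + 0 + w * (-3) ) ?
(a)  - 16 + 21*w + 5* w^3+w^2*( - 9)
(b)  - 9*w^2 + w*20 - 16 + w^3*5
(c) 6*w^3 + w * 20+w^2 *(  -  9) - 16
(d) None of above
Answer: b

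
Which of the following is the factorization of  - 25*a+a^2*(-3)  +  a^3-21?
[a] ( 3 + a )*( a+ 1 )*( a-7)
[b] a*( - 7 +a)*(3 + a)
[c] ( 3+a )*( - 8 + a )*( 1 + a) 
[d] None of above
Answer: a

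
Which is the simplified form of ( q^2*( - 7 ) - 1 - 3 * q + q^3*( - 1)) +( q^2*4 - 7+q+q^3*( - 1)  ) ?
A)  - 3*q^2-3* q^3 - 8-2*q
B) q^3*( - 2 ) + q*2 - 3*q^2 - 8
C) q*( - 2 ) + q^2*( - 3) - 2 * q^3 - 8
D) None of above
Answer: C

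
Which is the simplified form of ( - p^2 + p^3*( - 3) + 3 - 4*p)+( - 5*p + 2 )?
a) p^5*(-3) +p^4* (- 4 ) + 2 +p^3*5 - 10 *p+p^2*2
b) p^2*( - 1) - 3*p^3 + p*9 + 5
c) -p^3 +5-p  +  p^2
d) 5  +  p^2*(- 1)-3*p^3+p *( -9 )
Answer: d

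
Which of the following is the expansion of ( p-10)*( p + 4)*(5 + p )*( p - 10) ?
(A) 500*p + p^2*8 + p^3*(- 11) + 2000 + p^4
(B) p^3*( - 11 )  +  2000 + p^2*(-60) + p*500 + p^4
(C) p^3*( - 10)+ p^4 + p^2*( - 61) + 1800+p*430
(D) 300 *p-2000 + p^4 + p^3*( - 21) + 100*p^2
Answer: B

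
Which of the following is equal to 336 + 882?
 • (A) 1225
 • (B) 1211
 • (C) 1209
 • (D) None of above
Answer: D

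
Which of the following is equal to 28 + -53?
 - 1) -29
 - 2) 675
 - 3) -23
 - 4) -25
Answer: 4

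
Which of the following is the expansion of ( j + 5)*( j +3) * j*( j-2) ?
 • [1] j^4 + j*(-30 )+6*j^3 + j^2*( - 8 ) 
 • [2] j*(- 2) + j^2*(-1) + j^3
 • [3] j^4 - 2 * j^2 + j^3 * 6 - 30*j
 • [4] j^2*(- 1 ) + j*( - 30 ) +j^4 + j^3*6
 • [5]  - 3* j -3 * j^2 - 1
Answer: 4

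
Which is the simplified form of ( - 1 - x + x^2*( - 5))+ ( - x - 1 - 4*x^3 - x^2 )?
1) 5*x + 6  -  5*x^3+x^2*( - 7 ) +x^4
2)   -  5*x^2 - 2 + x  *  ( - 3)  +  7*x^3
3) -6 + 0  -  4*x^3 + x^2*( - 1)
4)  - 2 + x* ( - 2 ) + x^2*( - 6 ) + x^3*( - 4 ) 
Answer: 4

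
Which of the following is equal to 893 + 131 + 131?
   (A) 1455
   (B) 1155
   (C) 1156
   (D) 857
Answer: B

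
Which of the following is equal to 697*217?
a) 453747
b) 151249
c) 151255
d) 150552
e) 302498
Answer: b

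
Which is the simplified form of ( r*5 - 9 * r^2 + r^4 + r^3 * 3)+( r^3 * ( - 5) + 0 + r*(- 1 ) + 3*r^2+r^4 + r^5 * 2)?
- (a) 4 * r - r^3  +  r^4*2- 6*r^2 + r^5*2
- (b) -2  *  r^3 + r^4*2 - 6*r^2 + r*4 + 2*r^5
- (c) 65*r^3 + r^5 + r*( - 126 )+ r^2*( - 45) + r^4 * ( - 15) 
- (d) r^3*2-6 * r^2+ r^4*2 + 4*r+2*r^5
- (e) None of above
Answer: b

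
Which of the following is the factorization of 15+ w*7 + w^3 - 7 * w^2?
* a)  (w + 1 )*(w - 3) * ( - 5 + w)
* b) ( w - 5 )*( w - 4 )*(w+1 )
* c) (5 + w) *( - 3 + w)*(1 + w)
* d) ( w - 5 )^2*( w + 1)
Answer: a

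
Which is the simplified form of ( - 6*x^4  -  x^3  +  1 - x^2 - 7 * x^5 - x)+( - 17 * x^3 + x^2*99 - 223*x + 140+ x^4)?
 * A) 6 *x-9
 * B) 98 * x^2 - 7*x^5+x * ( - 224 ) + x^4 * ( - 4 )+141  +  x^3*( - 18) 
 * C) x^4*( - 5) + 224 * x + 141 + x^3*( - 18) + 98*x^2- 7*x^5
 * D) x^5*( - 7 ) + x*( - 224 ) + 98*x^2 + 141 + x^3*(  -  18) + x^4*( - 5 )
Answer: D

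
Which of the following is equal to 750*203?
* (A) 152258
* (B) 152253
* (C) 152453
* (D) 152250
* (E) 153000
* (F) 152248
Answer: D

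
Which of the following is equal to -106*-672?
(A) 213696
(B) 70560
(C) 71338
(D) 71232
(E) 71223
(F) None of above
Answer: D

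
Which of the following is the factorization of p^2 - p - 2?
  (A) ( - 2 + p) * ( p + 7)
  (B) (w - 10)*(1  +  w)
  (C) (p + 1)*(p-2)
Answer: C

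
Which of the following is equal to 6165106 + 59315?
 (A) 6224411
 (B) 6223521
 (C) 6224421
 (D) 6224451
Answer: C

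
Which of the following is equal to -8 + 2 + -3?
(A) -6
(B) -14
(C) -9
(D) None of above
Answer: C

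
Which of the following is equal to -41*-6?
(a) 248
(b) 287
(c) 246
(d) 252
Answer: c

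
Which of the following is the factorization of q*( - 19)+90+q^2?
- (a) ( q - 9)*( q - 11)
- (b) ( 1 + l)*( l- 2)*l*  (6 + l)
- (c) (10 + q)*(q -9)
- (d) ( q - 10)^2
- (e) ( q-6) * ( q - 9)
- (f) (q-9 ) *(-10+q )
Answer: f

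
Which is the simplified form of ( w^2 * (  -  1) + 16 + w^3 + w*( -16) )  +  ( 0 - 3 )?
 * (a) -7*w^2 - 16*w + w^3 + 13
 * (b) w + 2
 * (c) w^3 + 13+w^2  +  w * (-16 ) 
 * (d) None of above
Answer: d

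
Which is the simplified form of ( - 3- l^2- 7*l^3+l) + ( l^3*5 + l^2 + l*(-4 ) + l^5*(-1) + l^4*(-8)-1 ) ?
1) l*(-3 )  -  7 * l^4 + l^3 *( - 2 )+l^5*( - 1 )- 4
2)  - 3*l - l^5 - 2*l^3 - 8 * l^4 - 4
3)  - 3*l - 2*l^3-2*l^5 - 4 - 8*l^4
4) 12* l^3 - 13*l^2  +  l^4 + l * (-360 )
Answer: 2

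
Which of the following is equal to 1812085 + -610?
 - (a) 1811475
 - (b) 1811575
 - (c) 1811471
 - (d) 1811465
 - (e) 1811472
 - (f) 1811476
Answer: a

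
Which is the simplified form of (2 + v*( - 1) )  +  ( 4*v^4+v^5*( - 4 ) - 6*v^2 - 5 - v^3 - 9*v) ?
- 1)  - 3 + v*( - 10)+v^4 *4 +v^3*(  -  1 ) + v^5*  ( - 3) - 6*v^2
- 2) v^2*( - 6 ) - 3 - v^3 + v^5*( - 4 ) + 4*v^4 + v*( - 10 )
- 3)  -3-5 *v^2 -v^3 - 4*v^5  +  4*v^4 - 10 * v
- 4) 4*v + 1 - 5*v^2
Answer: 2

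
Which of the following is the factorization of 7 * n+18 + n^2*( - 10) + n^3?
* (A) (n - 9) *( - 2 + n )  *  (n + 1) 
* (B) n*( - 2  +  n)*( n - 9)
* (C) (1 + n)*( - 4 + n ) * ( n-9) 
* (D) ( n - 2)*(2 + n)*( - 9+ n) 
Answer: A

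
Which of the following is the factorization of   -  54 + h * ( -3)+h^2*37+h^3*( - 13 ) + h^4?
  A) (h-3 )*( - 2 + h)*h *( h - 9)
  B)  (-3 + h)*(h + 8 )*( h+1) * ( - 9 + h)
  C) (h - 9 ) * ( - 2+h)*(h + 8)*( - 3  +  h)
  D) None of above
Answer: D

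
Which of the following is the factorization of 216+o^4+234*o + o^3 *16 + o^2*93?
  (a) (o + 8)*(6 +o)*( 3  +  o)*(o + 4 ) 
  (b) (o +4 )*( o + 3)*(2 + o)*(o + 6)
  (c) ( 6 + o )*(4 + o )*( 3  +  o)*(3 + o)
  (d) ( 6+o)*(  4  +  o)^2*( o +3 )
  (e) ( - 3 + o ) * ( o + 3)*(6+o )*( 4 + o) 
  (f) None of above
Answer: c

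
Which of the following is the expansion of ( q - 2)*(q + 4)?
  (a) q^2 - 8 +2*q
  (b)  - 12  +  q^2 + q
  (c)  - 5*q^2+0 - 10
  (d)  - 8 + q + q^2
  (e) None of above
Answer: a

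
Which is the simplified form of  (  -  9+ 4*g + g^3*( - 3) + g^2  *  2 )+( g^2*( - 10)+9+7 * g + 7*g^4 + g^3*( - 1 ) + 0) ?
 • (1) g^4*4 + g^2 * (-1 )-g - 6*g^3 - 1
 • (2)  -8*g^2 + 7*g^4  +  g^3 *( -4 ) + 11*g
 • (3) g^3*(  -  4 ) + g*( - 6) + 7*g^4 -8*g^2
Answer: 2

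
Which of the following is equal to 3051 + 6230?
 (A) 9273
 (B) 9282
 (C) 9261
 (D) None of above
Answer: D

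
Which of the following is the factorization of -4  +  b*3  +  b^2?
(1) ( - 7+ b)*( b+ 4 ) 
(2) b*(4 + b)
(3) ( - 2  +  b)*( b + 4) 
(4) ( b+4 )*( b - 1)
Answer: 4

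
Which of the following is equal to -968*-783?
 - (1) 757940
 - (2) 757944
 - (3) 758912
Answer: 2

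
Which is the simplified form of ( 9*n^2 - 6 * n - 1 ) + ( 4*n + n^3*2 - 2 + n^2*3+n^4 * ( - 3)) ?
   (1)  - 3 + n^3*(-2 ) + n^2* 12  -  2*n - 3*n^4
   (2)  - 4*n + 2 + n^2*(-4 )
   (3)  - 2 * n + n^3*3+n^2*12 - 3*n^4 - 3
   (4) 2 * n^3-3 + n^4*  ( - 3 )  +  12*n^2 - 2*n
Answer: 4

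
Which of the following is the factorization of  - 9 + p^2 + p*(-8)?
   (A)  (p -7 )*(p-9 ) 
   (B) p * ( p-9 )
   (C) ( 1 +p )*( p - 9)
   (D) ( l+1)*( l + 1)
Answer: C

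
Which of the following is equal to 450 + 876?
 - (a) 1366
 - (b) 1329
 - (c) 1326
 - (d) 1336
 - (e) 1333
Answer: c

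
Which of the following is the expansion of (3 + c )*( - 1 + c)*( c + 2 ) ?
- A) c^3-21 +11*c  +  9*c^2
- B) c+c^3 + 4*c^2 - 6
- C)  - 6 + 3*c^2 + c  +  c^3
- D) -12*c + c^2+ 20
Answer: B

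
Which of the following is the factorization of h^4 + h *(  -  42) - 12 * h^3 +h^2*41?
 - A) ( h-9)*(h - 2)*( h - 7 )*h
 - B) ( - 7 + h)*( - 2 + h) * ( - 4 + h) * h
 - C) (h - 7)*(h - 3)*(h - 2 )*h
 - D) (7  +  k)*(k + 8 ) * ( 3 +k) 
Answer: C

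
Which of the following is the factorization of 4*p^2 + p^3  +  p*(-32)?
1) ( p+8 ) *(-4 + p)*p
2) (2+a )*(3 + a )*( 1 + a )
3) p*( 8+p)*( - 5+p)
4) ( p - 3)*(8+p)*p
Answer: 1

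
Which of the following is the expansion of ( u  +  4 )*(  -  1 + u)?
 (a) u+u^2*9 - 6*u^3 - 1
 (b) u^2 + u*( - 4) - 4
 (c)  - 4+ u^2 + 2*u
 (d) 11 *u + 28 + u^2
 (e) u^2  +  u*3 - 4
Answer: e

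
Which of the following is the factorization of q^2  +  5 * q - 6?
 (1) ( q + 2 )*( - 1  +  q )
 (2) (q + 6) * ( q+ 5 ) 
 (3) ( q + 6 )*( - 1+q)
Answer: 3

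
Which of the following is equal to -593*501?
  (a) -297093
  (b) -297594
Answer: a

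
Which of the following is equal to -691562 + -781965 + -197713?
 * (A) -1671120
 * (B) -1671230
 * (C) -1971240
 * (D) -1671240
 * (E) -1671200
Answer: D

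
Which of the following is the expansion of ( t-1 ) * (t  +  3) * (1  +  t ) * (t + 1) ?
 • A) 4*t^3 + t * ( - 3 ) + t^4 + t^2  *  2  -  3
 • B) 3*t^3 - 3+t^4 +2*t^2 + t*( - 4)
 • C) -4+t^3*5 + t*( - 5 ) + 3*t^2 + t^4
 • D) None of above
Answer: D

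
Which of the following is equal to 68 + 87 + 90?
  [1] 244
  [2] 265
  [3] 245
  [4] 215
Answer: 3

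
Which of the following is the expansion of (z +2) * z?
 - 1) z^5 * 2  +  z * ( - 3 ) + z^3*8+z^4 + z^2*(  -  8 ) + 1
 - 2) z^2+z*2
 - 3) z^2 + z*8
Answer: 2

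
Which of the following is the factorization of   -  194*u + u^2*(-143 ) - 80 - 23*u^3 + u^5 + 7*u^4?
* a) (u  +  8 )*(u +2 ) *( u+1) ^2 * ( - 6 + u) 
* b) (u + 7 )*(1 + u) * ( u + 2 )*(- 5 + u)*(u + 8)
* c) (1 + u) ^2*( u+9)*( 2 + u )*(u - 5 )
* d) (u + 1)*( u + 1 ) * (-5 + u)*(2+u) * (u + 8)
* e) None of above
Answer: d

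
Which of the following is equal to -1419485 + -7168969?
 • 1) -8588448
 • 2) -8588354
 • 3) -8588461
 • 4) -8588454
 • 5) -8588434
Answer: 4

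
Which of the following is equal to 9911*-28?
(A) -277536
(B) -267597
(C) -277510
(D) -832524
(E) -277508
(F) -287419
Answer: E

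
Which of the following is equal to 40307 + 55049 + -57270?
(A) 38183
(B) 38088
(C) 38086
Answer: C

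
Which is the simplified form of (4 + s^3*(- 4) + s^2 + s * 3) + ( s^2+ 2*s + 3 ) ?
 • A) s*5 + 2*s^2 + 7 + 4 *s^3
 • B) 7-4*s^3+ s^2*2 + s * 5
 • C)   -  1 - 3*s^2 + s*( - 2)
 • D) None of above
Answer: B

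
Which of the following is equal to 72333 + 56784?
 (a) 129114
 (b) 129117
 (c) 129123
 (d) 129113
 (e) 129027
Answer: b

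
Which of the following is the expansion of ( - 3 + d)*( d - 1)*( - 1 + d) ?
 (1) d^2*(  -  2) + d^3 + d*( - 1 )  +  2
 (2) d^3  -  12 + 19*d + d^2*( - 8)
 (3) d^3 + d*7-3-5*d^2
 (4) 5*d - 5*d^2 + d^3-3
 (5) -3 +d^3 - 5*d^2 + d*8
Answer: 3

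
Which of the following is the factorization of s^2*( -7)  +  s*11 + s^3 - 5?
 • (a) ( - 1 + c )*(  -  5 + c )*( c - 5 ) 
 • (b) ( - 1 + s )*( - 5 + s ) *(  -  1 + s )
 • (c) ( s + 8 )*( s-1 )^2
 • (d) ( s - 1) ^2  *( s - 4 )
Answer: b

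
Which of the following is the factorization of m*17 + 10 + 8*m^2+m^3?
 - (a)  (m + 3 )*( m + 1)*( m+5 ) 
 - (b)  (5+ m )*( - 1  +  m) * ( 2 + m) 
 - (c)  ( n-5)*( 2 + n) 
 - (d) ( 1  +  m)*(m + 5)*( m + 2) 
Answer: d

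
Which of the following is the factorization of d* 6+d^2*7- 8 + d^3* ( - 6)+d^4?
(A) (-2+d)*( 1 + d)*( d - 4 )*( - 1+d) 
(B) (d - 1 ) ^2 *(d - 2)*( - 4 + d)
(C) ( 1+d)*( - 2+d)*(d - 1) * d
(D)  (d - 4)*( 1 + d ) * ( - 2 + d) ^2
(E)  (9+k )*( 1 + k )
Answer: A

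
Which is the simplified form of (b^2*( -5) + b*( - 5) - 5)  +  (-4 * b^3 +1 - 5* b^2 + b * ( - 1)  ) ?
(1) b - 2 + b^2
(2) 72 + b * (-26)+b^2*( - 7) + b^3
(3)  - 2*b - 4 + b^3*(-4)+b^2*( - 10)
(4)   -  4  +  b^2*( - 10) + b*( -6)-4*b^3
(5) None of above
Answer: 4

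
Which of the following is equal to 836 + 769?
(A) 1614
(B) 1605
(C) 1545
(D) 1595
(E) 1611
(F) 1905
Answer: B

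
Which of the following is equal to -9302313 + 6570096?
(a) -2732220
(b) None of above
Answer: b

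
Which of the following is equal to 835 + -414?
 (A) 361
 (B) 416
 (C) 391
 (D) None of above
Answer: D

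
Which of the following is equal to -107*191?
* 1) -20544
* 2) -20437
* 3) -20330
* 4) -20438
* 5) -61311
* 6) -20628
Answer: 2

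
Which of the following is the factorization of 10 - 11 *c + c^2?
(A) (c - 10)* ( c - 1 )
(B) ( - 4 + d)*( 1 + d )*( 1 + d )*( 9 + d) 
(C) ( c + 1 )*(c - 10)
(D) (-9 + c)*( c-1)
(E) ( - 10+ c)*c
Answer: A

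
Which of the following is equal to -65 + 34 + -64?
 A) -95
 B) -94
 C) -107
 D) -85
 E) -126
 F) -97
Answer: A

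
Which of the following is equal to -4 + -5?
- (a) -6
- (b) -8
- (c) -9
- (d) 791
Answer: c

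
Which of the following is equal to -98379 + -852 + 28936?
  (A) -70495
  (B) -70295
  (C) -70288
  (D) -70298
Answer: B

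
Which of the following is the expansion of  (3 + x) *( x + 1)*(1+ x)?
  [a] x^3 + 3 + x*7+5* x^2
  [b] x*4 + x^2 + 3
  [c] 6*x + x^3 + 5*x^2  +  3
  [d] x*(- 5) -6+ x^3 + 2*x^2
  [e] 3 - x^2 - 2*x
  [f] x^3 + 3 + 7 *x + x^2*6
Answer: a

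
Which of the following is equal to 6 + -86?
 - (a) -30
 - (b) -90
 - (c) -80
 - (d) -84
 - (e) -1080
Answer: c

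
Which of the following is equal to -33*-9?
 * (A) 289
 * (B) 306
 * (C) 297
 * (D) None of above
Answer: C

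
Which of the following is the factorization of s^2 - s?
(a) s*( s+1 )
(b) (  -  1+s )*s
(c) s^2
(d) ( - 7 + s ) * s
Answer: b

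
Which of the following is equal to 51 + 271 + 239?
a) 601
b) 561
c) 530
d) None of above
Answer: b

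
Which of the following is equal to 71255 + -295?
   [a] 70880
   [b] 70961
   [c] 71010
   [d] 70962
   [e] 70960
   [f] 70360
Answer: e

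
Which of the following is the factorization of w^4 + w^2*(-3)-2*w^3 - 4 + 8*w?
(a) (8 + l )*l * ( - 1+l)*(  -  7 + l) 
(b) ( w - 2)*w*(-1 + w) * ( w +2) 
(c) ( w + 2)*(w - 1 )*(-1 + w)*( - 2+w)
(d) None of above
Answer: c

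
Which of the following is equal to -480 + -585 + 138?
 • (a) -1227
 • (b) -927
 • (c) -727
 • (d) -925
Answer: b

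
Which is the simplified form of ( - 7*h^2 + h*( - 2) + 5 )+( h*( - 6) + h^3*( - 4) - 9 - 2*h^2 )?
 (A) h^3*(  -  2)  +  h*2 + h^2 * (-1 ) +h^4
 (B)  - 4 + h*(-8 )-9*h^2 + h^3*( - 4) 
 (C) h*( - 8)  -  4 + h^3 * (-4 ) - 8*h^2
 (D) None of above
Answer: B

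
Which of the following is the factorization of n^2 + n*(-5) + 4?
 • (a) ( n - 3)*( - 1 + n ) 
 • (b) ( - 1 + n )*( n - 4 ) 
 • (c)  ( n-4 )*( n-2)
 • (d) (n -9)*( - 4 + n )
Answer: b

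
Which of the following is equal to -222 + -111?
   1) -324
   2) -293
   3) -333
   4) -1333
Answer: 3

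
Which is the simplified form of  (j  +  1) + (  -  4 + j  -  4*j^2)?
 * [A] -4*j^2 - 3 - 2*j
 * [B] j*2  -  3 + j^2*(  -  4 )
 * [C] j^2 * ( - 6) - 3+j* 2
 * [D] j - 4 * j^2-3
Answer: B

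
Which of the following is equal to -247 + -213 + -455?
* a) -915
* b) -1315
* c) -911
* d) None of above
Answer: a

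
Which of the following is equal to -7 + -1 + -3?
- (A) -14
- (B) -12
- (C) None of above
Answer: C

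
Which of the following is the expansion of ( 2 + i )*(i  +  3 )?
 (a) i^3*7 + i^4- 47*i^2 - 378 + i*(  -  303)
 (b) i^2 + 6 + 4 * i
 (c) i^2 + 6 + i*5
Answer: c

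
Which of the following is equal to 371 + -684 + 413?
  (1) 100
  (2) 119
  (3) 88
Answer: 1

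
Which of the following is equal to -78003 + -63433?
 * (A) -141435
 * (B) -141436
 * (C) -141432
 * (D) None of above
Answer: B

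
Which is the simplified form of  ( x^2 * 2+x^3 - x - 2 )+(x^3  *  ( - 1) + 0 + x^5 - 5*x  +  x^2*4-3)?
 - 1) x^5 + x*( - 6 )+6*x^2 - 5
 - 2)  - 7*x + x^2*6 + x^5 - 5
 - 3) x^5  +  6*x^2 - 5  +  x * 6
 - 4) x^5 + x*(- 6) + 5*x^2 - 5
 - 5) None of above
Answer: 1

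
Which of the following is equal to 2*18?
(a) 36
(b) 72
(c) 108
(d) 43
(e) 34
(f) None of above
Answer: a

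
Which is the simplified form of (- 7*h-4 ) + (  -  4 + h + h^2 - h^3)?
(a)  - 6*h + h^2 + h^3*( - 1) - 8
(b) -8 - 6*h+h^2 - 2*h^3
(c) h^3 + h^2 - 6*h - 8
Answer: a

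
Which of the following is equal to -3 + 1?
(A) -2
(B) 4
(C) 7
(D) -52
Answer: A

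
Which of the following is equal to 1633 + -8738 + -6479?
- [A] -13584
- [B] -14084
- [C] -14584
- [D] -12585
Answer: A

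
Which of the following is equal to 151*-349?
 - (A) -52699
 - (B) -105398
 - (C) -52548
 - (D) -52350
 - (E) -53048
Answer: A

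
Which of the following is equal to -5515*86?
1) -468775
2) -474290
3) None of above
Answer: 2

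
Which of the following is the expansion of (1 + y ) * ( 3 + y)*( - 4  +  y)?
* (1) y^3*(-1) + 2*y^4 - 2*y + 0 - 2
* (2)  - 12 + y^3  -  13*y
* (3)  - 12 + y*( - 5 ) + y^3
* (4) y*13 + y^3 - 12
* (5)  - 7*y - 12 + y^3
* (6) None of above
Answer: 2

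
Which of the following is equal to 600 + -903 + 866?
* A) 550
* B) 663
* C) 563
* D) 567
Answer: C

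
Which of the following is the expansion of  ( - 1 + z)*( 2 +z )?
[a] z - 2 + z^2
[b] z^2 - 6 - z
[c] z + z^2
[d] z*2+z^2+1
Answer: a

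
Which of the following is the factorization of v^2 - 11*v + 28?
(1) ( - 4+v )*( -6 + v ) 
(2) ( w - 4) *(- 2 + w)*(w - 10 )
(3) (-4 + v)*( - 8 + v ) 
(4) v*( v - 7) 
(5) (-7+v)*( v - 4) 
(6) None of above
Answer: 5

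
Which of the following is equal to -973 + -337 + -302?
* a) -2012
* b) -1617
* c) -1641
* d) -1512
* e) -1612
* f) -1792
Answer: e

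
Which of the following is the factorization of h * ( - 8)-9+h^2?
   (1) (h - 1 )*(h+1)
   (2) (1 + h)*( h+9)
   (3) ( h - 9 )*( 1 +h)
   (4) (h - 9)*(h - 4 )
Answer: 3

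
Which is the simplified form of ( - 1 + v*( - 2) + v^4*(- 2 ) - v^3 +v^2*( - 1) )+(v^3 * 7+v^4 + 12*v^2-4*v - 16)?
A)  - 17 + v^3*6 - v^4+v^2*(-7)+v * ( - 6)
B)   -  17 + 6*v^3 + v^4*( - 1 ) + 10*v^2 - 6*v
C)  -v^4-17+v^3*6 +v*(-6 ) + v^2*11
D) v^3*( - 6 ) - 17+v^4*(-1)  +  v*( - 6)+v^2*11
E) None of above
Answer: C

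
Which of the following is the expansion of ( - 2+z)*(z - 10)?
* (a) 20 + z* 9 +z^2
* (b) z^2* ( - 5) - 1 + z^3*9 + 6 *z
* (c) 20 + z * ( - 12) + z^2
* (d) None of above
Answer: c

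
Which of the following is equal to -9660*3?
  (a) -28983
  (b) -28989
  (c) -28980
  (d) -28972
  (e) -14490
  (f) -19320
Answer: c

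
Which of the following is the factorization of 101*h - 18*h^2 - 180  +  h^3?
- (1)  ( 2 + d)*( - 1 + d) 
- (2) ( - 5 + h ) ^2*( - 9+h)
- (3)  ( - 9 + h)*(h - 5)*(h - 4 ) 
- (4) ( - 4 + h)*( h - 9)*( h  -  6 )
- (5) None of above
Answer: 3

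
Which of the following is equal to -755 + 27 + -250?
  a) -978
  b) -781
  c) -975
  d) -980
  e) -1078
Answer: a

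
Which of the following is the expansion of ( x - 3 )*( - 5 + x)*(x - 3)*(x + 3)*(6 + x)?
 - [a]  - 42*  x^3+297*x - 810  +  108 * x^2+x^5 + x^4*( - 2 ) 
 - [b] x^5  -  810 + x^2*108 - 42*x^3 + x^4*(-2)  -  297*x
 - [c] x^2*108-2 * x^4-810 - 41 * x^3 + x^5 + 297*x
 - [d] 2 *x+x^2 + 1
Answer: a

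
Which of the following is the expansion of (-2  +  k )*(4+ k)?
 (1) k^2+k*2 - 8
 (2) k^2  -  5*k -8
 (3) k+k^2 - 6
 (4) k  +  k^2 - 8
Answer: 1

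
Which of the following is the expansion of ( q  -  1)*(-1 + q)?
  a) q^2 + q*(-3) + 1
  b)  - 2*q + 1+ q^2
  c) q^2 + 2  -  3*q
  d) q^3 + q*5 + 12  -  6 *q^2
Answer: b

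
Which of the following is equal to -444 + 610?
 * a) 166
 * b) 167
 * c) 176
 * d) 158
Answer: a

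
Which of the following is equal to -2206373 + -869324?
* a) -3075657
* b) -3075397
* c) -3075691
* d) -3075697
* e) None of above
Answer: d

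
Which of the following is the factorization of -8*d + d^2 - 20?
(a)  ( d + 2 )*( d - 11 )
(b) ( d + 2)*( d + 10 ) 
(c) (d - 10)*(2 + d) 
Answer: c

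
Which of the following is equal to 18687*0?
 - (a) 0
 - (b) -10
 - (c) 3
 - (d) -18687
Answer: a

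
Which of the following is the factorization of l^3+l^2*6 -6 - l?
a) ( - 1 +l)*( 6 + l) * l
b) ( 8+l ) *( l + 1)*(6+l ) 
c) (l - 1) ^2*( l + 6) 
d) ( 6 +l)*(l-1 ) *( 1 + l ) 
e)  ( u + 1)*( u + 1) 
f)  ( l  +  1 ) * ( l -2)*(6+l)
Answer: d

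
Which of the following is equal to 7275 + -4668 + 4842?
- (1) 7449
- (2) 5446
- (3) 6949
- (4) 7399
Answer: 1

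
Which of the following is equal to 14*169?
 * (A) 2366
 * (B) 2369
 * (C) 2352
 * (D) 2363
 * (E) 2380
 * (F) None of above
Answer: A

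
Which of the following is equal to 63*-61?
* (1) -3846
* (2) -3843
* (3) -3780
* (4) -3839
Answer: 2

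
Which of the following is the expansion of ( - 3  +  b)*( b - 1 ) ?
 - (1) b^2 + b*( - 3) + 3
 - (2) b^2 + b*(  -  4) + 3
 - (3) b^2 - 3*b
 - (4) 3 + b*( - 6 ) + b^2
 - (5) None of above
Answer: 2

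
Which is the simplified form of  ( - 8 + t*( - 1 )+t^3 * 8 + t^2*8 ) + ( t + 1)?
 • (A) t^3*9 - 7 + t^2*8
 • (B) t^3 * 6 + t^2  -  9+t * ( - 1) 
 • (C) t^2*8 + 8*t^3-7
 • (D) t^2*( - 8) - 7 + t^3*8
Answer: C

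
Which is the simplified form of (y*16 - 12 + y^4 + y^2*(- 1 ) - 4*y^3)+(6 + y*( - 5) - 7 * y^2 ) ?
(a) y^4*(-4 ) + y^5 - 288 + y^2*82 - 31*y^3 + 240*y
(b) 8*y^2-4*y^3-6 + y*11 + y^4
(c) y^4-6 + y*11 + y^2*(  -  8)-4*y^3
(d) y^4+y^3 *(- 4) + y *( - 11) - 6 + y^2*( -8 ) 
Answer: c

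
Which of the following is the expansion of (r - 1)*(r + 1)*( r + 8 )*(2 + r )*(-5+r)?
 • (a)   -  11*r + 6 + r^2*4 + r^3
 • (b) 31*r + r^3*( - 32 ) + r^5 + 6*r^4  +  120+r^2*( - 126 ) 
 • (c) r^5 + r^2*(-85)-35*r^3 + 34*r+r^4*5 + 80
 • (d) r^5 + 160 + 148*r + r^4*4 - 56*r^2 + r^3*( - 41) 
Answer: c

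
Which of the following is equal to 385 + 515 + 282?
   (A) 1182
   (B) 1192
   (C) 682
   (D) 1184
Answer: A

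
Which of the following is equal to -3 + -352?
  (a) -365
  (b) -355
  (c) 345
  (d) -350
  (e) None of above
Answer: b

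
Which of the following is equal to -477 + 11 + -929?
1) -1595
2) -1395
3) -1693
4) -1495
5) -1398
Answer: 2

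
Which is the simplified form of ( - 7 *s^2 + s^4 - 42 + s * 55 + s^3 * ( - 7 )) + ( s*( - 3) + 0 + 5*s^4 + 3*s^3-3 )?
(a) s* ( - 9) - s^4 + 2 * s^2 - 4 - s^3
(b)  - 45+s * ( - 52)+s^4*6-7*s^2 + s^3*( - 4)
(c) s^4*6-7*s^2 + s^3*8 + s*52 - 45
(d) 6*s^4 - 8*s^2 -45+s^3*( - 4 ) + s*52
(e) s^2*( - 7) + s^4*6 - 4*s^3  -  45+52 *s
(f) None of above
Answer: e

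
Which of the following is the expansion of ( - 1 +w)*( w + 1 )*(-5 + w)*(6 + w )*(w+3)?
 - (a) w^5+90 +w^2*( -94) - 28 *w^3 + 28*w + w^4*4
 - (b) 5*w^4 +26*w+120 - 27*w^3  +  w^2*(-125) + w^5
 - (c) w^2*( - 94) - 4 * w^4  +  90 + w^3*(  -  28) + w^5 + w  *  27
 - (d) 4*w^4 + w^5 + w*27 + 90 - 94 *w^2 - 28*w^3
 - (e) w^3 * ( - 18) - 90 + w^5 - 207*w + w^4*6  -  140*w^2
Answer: d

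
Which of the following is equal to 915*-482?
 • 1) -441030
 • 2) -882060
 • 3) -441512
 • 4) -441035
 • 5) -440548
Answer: 1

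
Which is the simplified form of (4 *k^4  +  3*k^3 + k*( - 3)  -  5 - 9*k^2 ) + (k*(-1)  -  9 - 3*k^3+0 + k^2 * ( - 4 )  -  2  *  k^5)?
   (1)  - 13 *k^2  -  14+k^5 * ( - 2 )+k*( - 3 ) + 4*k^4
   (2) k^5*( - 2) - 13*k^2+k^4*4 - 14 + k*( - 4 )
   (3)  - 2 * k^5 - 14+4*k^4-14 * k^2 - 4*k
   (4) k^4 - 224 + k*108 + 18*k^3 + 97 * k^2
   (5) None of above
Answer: 2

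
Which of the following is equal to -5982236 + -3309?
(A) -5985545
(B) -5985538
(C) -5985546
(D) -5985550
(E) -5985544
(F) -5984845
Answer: A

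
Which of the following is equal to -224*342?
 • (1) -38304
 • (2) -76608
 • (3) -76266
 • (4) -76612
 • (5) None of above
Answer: 2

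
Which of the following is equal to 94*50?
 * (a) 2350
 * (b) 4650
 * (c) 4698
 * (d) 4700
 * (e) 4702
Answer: d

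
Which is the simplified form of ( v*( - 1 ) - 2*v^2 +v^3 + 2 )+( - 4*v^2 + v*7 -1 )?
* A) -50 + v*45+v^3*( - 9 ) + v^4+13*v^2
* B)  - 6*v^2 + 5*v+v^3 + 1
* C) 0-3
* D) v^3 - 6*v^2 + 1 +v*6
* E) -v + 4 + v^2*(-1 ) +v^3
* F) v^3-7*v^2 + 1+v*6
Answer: D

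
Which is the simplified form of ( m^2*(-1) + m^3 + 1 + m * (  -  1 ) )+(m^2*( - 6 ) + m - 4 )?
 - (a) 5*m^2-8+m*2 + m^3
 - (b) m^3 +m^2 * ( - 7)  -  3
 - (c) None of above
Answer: b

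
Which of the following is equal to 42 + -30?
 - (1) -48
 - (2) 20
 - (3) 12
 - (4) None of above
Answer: 3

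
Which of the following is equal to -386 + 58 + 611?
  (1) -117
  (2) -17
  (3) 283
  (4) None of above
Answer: 3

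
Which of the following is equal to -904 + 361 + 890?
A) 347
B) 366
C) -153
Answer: A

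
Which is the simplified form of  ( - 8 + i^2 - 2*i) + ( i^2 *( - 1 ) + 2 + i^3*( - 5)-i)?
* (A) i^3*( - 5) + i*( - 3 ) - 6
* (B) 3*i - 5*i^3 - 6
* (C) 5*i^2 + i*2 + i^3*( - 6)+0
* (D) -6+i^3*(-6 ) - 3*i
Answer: A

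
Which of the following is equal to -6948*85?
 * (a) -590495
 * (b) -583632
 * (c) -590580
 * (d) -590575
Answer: c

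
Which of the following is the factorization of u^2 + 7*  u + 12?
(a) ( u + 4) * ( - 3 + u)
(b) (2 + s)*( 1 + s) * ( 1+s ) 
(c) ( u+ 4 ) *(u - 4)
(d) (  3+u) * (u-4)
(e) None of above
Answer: e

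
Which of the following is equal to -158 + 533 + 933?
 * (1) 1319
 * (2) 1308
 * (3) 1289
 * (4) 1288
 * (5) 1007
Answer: 2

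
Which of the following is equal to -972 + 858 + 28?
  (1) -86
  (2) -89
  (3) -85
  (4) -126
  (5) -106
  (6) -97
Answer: 1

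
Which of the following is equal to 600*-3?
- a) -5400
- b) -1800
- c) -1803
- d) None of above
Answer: b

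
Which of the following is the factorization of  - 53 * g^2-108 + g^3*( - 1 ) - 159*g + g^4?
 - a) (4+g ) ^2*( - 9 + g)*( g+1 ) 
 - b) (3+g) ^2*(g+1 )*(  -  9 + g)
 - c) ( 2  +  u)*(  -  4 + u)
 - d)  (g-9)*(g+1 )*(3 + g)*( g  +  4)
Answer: d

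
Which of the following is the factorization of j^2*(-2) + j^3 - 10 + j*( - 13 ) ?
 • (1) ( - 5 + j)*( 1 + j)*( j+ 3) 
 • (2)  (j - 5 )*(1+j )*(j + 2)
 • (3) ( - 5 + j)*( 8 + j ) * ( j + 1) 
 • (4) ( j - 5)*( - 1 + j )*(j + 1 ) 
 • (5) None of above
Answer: 2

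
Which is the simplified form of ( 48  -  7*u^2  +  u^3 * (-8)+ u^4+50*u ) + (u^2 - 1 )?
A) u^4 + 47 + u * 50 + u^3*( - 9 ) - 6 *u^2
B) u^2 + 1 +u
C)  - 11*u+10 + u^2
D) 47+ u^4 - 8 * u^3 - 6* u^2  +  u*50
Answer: D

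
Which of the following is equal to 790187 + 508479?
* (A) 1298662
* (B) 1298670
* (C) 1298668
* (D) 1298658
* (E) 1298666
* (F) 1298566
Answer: E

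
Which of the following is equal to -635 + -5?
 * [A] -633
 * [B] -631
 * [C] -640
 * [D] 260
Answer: C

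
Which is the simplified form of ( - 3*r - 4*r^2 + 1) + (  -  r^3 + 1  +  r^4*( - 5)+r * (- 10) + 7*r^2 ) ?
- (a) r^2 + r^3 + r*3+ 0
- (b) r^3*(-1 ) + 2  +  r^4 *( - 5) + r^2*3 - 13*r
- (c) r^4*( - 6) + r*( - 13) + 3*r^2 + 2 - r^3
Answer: b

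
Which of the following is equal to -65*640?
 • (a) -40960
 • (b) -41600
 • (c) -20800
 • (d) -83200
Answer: b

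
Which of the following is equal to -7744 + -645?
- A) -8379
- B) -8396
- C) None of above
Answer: C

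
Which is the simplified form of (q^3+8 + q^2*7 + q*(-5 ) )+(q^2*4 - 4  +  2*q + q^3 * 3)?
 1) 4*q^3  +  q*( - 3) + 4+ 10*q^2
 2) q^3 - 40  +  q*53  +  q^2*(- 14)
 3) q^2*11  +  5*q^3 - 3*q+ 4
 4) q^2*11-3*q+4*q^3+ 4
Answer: 4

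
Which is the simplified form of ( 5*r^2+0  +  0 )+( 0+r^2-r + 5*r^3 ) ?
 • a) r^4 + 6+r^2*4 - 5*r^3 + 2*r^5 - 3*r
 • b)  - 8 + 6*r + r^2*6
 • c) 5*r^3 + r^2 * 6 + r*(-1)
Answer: c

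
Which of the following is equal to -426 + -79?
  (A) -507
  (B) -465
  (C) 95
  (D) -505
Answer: D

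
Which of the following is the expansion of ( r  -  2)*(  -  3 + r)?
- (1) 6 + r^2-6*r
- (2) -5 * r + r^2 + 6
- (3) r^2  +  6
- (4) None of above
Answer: 2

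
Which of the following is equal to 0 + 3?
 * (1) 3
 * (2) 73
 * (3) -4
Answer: 1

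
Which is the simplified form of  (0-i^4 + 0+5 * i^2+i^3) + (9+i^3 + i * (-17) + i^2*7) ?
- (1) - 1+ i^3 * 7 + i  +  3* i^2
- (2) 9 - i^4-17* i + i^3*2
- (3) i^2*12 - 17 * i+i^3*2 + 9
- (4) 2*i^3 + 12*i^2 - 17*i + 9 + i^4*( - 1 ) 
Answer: 4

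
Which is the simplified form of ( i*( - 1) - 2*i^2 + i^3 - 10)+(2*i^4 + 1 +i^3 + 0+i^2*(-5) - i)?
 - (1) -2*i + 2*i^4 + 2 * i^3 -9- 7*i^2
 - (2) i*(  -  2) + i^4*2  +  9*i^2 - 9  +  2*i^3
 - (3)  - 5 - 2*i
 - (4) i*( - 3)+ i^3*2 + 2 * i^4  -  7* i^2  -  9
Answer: 1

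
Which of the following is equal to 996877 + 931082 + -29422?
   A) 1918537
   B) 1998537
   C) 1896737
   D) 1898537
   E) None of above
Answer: D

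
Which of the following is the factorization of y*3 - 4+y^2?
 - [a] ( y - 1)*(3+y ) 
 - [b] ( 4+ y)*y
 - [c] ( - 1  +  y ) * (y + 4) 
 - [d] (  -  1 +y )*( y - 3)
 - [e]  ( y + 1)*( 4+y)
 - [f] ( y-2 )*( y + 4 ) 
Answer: c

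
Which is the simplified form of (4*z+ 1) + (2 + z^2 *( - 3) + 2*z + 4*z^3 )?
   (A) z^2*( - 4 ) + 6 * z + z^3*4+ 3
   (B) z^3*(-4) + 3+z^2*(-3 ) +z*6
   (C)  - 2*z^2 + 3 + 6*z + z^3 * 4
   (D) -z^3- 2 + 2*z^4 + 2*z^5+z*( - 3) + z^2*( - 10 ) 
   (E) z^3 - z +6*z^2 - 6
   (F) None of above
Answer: F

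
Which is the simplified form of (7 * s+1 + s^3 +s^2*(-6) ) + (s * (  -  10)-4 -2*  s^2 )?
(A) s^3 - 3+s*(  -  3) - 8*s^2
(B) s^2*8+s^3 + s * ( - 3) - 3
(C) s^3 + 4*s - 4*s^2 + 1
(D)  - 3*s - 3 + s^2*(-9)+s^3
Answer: A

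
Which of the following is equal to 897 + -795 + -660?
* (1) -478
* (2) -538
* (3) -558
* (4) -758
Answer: 3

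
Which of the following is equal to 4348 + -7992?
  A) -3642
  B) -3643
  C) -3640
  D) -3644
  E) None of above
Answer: D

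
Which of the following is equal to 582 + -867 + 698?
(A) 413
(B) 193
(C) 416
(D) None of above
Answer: A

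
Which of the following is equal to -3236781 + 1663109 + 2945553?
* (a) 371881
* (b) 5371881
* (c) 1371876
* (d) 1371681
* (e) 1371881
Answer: e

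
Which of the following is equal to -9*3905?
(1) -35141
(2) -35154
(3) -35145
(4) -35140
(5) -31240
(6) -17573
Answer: 3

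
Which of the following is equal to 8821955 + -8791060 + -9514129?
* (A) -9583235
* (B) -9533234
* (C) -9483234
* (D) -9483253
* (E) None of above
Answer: C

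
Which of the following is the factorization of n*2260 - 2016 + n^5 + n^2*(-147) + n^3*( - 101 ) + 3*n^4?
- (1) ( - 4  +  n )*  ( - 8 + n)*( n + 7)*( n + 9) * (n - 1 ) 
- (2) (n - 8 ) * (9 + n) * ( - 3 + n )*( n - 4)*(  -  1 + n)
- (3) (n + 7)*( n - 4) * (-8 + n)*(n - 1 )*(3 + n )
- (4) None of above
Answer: 1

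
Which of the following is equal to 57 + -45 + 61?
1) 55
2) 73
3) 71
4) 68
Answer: 2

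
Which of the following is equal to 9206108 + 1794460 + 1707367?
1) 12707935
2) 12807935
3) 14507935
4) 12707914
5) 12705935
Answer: 1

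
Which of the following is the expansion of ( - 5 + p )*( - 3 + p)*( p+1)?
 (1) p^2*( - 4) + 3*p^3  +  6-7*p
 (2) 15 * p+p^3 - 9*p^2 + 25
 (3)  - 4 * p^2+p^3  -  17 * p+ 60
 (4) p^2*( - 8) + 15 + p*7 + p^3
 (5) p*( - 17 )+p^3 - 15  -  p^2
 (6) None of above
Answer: 6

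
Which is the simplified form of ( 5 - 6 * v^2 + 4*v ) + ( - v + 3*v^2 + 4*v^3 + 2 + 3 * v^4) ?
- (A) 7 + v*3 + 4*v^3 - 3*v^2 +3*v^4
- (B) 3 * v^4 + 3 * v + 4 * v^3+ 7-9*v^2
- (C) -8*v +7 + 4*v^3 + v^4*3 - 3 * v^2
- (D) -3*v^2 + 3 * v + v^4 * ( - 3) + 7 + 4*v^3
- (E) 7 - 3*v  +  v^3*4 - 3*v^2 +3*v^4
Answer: A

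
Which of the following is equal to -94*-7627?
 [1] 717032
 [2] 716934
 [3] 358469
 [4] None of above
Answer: 4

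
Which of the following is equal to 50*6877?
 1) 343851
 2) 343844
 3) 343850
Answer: 3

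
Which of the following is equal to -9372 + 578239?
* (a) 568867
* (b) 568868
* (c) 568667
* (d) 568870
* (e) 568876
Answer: a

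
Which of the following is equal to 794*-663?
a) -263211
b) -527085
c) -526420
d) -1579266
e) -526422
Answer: e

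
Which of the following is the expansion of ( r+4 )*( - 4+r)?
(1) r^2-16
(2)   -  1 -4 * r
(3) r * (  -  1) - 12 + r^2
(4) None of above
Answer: 1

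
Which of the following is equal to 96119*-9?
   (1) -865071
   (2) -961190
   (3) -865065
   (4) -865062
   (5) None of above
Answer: 1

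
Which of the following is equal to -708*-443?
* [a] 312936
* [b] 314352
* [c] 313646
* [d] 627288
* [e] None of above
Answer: e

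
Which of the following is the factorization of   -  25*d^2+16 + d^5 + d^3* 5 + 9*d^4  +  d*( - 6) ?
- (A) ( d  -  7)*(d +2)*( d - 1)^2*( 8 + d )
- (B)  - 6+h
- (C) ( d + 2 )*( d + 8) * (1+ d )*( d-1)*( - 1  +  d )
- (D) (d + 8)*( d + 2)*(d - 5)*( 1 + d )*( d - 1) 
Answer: C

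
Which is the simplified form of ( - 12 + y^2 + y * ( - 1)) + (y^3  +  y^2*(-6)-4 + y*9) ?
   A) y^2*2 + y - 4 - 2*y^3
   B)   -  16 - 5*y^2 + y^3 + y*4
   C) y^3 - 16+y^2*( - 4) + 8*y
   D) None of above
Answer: D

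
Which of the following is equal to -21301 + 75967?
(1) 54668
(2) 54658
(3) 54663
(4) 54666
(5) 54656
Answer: 4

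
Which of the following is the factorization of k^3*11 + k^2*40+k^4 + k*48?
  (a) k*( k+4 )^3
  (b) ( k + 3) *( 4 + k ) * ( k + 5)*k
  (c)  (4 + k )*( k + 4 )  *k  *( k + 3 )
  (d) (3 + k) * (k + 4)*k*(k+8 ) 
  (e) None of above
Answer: c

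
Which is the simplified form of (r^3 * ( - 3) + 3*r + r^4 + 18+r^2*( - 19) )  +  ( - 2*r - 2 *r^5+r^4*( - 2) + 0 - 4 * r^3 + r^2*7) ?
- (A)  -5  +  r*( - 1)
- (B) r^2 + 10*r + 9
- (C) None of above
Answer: C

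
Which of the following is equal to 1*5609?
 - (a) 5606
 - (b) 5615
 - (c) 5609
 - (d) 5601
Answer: c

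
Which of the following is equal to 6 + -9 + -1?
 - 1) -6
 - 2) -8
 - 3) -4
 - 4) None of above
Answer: 3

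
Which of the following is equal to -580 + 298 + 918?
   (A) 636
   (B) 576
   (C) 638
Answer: A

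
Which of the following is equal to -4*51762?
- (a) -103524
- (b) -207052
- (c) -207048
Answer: c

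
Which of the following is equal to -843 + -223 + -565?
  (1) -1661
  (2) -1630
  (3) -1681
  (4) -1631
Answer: 4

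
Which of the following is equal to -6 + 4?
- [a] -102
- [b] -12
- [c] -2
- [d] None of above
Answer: c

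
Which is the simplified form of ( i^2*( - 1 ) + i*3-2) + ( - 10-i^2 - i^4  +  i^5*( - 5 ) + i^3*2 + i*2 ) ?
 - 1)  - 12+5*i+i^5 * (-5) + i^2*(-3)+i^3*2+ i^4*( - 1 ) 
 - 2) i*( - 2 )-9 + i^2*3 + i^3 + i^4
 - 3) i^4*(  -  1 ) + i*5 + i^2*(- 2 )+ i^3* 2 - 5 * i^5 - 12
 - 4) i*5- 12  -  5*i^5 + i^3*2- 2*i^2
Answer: 3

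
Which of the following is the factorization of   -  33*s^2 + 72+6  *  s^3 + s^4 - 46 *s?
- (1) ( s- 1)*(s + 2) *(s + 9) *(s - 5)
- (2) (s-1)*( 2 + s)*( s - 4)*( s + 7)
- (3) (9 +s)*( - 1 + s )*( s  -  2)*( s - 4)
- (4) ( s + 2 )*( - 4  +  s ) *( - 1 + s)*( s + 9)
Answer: 4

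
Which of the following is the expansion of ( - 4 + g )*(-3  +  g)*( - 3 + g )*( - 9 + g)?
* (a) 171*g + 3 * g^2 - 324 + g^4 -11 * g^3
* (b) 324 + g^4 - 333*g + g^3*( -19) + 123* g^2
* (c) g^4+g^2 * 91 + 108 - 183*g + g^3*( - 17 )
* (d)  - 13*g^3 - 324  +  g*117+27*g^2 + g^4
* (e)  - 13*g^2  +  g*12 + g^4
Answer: b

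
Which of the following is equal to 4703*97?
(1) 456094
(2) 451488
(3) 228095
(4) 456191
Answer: 4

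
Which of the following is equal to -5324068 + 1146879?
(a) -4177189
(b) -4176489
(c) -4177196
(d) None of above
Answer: a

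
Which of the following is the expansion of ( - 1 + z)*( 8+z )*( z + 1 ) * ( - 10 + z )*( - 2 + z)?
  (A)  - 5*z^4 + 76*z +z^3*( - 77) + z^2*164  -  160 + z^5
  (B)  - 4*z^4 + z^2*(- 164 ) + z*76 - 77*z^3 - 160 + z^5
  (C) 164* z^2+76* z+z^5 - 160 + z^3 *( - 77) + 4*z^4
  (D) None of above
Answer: D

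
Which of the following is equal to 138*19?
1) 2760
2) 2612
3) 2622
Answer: 3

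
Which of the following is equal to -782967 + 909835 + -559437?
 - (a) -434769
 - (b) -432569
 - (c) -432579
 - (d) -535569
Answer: b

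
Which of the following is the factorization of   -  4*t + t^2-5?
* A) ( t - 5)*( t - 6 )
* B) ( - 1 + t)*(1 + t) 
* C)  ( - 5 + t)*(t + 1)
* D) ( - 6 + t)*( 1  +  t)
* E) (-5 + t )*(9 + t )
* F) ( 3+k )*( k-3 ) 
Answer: C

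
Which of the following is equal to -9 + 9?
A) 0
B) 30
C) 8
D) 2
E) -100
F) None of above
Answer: A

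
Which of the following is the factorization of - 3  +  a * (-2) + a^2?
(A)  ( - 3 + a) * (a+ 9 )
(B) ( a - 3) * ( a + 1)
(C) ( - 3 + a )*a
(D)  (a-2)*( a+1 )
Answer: B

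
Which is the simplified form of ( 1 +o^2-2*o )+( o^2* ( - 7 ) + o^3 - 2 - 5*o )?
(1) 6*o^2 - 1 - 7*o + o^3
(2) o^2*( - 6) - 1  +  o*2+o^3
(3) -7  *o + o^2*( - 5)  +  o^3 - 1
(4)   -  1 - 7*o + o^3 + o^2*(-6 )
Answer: 4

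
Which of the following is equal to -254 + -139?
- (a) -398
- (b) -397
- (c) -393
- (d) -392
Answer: c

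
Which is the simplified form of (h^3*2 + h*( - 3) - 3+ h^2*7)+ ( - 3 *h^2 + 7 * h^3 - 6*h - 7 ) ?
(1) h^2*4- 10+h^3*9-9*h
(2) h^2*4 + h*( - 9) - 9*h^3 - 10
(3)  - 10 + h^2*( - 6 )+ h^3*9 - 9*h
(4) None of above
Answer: 1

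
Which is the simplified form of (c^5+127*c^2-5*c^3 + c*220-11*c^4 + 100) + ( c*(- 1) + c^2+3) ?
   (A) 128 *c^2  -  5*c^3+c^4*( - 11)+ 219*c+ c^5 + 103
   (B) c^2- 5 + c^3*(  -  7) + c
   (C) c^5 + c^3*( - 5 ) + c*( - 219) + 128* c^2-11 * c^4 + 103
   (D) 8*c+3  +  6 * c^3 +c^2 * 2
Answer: A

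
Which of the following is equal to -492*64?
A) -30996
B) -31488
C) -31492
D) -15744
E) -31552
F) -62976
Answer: B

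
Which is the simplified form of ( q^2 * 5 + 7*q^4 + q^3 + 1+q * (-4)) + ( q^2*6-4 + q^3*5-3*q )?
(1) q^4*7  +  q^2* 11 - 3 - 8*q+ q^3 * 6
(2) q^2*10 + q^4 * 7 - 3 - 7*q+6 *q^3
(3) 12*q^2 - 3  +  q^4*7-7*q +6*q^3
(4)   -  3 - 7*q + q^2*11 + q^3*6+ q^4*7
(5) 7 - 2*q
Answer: 4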